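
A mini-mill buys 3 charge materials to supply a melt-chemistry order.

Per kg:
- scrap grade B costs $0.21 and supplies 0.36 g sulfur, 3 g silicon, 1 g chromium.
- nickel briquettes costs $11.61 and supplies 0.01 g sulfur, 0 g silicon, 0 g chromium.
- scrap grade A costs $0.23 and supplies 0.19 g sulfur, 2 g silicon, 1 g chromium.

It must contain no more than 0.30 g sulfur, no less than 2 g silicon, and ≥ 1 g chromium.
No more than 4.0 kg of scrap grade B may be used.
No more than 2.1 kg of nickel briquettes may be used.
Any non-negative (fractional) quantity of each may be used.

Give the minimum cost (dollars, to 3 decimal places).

$0.217

Let x1 = kg of scrap grade B, x2 = kg of nickel briquettes, x3 = kg of scrap grade A.
min 0.21x1 + 11.61x2 + 0.23x3 s.t.:
  0.36x1 + 0.01x2 + 0.19x3 ≤ 0.3   (sulfur)
  3x1 + 2x3 ≥ 2   (silicon)
  1x1 + 1x3 ≥ 1   (chromium)
  x1 ≤ 4
  x2 ≤ 2.1
  x1, x2, x3 ≥ 0.
The cheapest feasible vertex uses only scrap grade B, scrap grade A; nickel briquettes is not used. There the sulfur and chromium constraints are tight.
Optimal quantities: scrap grade B = 0.6471 kg, scrap grade A = 0.3529 kg.
Total cost: 0.21·0.6471 + 0.23·0.3529 = 0.21706.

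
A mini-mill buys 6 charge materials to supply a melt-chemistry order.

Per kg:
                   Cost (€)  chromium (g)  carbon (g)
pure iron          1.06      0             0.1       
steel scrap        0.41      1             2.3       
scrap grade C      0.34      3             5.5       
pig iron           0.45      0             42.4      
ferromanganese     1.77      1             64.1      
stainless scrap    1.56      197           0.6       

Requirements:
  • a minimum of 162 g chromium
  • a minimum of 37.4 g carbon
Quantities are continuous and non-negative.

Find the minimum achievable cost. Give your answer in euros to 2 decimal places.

€1.67

Set it up as a linear program. Let x1 = kg of pure iron, x2 = kg of steel scrap, x3 = kg of scrap grade C, x4 = kg of pig iron, x5 = kg of ferromanganese, x6 = kg of stainless scrap.
min 1.06x1 + 0.41x2 + 0.34x3 + 0.45x4 + 1.77x5 + 1.56x6 s.t.:
  1x2 + 3x3 + 1x5 + 197x6 ≥ 162   (chromium)
  0.1x1 + 2.3x2 + 5.5x3 + 42.4x4 + 64.1x5 + 0.6x6 ≥ 37.4   (carbon)
  x1, x2, x3, x4, x5, x6 ≥ 0.
The optimal basis is {pig iron, stainless scrap}; pure iron, steel scrap, scrap grade C, ferromanganese drop out. There the chromium and carbon constraints are tight.
Optimal quantities: pig iron = 0.8704 kg, stainless scrap = 0.8223 kg.
Total cost: 0.45·0.8704 + 1.56·0.8223 = 1.6745.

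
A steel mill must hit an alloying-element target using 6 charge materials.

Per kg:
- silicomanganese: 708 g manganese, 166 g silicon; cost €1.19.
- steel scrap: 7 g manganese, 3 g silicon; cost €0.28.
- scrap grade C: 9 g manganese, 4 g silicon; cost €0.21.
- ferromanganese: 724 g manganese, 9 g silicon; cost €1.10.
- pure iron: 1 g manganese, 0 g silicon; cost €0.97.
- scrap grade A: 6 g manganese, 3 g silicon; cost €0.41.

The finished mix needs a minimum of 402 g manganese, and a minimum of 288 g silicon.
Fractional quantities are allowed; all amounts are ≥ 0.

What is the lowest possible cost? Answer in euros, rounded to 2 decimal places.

This is a linear program. Let x1 = kg of silicomanganese, x2 = kg of steel scrap, x3 = kg of scrap grade C, x4 = kg of ferromanganese, x5 = kg of pure iron, x6 = kg of scrap grade A.
Minimise 1.19x1 + 0.28x2 + 0.21x3 + 1.1x4 + 0.97x5 + 0.41x6 s.t.:
  708x1 + 7x2 + 9x3 + 724x4 + 1x5 + 6x6 ≥ 402   (manganese)
  166x1 + 3x2 + 4x3 + 9x4 + 3x6 ≥ 288   (silicon)
  x1, x2, x3, x4, x5, x6 ≥ 0.
The optimal basis is {silicomanganese}; steel scrap, scrap grade C, ferromanganese, pure iron, scrap grade A drop out. There the silicon constraint is tight.
So silicomanganese = 1.735 kg.
Hence cost = 1.19·1.735 = €2.0647.

€2.06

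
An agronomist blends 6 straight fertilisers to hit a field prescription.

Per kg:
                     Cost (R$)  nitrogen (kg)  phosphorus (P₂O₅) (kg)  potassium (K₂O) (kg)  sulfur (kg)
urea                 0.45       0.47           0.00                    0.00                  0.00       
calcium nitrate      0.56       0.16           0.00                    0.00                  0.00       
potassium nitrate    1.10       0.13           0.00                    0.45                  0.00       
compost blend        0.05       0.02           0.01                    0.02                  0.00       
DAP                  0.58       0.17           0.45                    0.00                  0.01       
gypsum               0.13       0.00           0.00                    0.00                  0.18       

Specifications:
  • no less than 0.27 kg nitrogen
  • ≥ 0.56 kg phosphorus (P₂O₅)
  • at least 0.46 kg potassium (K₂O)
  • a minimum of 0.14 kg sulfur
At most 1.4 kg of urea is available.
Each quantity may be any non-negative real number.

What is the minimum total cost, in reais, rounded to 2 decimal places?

R$1.67

Treat it as an LP. Let x1 = kg of urea, x2 = kg of calcium nitrate, x3 = kg of potassium nitrate, x4 = kg of compost blend, x5 = kg of DAP, x6 = kg of gypsum.
Minimise 0.45x1 + 0.56x2 + 1.1x3 + 0.05x4 + 0.58x5 + 0.13x6 subject to:
  0.47x1 + 0.16x2 + 0.13x3 + 0.02x4 + 0.17x5 ≥ 0.27   (nitrogen)
  0.01x4 + 0.45x5 ≥ 0.56   (phosphorus (P₂O₅))
  0.45x3 + 0.02x4 ≥ 0.46   (potassium (K₂O))
  0.01x5 + 0.18x6 ≥ 0.14   (sulfur)
  x1 ≤ 1.4
  x1, x2, x3, x4, x5, x6 ≥ 0.
At the optimum only compost blend, DAP, gypsum are positive (urea, calcium nitrate, potassium nitrate = 0). There the phosphorus (P₂O₅), potassium (K₂O), sulfur constraints are tight.
That vertex is x4 = 23, x5 = 0.7333, x6 = 0.737.
Total cost: 0.05·23 + 0.58·0.7333 + 0.13·0.737 = 1.6711.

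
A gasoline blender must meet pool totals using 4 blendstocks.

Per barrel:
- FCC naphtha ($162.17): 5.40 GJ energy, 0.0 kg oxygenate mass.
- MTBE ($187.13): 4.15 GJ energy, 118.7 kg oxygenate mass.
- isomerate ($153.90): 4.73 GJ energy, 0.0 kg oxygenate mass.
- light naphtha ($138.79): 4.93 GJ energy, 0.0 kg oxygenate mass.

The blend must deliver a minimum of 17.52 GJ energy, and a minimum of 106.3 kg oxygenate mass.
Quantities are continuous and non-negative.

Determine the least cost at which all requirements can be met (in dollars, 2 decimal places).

Treat it as an LP. Let x1 = barrels of FCC naphtha, x2 = barrels of MTBE, x3 = barrels of isomerate, x4 = barrels of light naphtha.
Minimise 162.17x1 + 187.13x2 + 153.9x3 + 138.79x4 with:
  5.4x1 + 4.15x2 + 4.73x3 + 4.93x4 ≥ 17.52   (energy)
  118.7x2 ≥ 106.3   (oxygenate mass)
  x1, x2, x3, x4 ≥ 0.
The cheapest feasible vertex uses only MTBE, light naphtha; FCC naphtha, isomerate are not used. Binding constraints: energy and oxygenate mass.
Optimal quantities: MTBE = 0.89553 barrels, light naphtha = 2.7999 barrels.
Cost = 187.13·0.89553 + 138.79·2.7999 = 556.1786.

$556.18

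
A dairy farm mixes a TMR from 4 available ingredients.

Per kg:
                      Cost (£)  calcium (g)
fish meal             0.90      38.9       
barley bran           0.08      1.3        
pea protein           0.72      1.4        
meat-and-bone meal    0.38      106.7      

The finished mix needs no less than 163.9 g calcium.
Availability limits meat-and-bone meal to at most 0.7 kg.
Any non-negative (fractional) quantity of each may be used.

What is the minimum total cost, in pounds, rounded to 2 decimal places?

Let x1 = kg of fish meal, x2 = kg of barley bran, x3 = kg of pea protein, x4 = kg of meat-and-bone meal.
Minimise 0.9x1 + 0.08x2 + 0.72x3 + 0.38x4 subject to:
  38.9x1 + 1.3x2 + 1.4x3 + 106.7x4 ≥ 163.9   (calcium)
  x4 ≤ 0.7
  x1, x2, x3, x4 ≥ 0.
The optimal basis is {fish meal, meat-and-bone meal}; barley bran, pea protein drop out. Binding constraints: calcium and the meat-and-bone meal cap.
Solving gives x1 = 2.293, x4 = 0.7.
Objective = 0.9·2.293 + 0.38·0.7 = 2.3297.

£2.33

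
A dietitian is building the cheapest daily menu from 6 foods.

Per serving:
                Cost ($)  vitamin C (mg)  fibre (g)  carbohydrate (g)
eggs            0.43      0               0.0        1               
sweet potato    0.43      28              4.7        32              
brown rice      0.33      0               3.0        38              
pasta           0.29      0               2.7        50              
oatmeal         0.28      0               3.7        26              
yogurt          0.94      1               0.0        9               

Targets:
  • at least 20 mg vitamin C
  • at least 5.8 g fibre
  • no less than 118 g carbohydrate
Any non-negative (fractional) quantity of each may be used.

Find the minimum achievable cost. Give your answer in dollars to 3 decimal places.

$0.859

This is a linear program. Let x1 = servings of eggs, x2 = servings of sweet potato, x3 = servings of brown rice, x4 = servings of pasta, x5 = servings of oatmeal, x6 = servings of yogurt.
Minimise 0.43x1 + 0.43x2 + 0.33x3 + 0.29x4 + 0.28x5 + 0.94x6 s.t.:
  28x2 + 1x6 ≥ 20   (vitamin C)
  4.7x2 + 3x3 + 2.7x4 + 3.7x5 ≥ 5.8   (fibre)
  1x1 + 32x2 + 38x3 + 50x4 + 26x5 + 9x6 ≥ 118   (carbohydrate)
  x1, x2, x3, x4, x5, x6 ≥ 0.
At the optimum only sweet potato, pasta are positive (eggs, brown rice, oatmeal, yogurt = 0). Binding constraints: vitamin C and carbohydrate.
That vertex is x2 = 0.7143, x4 = 1.903.
Cost = 0.43·0.7143 + 0.29·1.903 = 0.85902.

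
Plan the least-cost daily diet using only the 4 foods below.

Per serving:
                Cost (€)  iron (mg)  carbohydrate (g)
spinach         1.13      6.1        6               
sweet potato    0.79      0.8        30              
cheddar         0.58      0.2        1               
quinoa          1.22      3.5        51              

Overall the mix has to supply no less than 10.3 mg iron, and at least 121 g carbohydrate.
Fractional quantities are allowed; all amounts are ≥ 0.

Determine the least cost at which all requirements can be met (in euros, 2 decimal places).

Set it up as a linear program. Let x1 = servings of spinach, x2 = servings of sweet potato, x3 = servings of cheddar, x4 = servings of quinoa.
Minimize 1.13x1 + 0.79x2 + 0.58x3 + 1.22x4 with:
  6.1x1 + 0.8x2 + 0.2x3 + 3.5x4 ≥ 10.3   (iron)
  6x1 + 30x2 + 1x3 + 51x4 ≥ 121   (carbohydrate)
  x1, x2, x3, x4 ≥ 0.
The minimum-cost mix takes nothing from sweet potato, cheddar — only spinach, quinoa. Binding constraints: iron and carbohydrate.
Optimal quantities: spinach = 0.3509 servings, quinoa = 2.331 servings.
Total cost: 1.13·0.3509 + 1.22·2.331 = 3.2403.

€3.24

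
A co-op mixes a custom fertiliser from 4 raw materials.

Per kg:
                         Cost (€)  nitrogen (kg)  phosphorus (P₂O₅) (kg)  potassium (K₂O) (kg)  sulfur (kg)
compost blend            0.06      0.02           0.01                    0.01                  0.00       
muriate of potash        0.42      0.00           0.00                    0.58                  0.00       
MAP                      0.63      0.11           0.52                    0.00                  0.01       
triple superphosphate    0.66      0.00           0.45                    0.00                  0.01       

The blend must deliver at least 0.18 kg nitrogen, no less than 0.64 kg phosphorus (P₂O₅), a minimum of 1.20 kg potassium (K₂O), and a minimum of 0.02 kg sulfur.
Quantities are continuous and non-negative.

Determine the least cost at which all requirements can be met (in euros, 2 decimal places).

This is a linear program. Let x1 = kg of compost blend, x2 = kg of muriate of potash, x3 = kg of MAP, x4 = kg of triple superphosphate.
Minimize 0.06x1 + 0.42x2 + 0.63x3 + 0.66x4 s.t.:
  0.02x1 + 0.11x3 ≥ 0.18   (nitrogen)
  0.01x1 + 0.52x3 + 0.45x4 ≥ 0.64   (phosphorus (P₂O₅))
  0.01x1 + 0.58x2 ≥ 1.2   (potassium (K₂O))
  0.01x3 + 0.01x4 ≥ 0.02   (sulfur)
  x1, x2, x3, x4 ≥ 0.
The optimal basis is {muriate of potash, MAP}; compost blend, triple superphosphate drop out. Binding constraints: potassium (K₂O) and sulfur.
That vertex is x2 = 2.069, x3 = 2.
Total cost: 0.42·2.069 + 0.63·2 = 2.1290.

€2.13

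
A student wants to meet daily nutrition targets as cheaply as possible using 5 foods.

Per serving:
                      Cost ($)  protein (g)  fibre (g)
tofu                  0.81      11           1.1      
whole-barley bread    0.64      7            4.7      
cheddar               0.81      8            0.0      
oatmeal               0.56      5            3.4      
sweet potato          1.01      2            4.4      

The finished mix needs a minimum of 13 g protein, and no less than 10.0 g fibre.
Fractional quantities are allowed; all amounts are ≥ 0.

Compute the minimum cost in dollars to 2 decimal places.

$1.36

Set it up as a linear program. Let x1 = servings of tofu, x2 = servings of whole-barley bread, x3 = servings of cheddar, x4 = servings of oatmeal, x5 = servings of sweet potato.
min 0.81x1 + 0.64x2 + 0.81x3 + 0.56x4 + 1.01x5 with:
  11x1 + 7x2 + 8x3 + 5x4 + 2x5 ≥ 13   (protein)
  1.1x1 + 4.7x2 + 3.4x4 + 4.4x5 ≥ 10   (fibre)
  x1, x2, x3, x4, x5 ≥ 0.
The minimum-cost mix takes nothing from tofu, cheddar, oatmeal, sweet potato — only whole-barley bread. There the fibre constraint is tight.
Solving gives x2 = 2.128.
Cost = 0.64·2.128 = 1.3619.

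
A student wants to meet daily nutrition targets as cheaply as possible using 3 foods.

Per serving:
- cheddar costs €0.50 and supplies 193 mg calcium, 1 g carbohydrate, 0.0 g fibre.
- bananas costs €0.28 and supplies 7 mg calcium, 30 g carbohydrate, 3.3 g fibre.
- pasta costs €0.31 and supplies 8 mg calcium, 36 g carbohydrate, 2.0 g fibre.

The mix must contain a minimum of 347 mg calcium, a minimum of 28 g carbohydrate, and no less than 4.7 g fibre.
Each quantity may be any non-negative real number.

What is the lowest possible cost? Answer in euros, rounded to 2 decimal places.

Treat it as an LP. Let x1 = servings of cheddar, x2 = servings of bananas, x3 = servings of pasta.
Minimize 0.5x1 + 0.28x2 + 0.31x3 with:
  193x1 + 7x2 + 8x3 ≥ 347   (calcium)
  1x1 + 30x2 + 36x3 ≥ 28   (carbohydrate)
  3.3x2 + 2x3 ≥ 4.7   (fibre)
  x1, x2, x3 ≥ 0.
At the optimum only cheddar, bananas are positive (pasta = 0). There the calcium and fibre constraints are tight.
That vertex is x1 = 1.746, x2 = 1.424.
Hence cost = 0.5·1.746 + 0.28·1.424 = €1.2717.

€1.27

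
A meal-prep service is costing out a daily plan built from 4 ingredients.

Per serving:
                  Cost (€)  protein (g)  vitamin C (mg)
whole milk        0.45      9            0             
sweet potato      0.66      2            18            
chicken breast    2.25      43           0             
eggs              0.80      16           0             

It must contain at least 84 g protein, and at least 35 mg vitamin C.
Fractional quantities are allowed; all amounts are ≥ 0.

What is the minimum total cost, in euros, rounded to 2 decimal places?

€5.29

Set it up as a linear program. Let x1 = servings of whole milk, x2 = servings of sweet potato, x3 = servings of chicken breast, x4 = servings of eggs.
Minimize 0.45x1 + 0.66x2 + 2.25x3 + 0.8x4 s.t.:
  9x1 + 2x2 + 43x3 + 16x4 ≥ 84   (protein)
  18x2 ≥ 35   (vitamin C)
  x1, x2, x3, x4 ≥ 0.
The minimum-cost mix takes nothing from chicken breast, eggs — only whole milk, sweet potato. There the protein and vitamin C constraints are tight.
That vertex is x1 = 8.901, x2 = 1.944.
Cost = 0.45·8.901 + 0.66·1.944 = 5.2885.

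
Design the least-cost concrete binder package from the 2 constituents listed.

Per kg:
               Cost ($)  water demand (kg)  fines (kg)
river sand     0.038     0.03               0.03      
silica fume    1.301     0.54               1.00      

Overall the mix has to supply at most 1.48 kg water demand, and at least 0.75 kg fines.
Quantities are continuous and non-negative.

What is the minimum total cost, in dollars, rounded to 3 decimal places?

$0.950

Let x1 = kg of river sand, x2 = kg of silica fume.
Minimize 0.038x1 + 1.301x2 with:
  0.03x1 + 0.54x2 ≤ 1.48   (water demand)
  0.03x1 + 1x2 ≥ 0.75   (fines)
  x1, x2 ≥ 0.
At the optimum only river sand is positive (silica fume = 0). Binding constraint: fines.
So river sand = 25 kg.
Total cost: 0.038·25 = 0.95000.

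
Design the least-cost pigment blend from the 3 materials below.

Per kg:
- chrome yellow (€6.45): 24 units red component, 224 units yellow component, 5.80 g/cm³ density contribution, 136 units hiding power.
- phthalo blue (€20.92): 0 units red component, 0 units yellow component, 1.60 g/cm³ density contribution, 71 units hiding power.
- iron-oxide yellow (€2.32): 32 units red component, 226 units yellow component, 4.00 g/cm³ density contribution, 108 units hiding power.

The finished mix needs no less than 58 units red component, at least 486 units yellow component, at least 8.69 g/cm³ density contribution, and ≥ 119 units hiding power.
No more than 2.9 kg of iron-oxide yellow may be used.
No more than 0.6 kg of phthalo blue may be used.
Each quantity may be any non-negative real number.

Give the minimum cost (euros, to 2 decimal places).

Set it up as a linear program. Let x1 = kg of chrome yellow, x2 = kg of phthalo blue, x3 = kg of iron-oxide yellow.
Minimize 6.45x1 + 20.92x2 + 2.32x3 s.t.:
  24x1 + 32x3 ≥ 58   (red component)
  224x1 + 226x3 ≥ 486   (yellow component)
  5.8x1 + 1.6x2 + 4x3 ≥ 8.69   (density contribution)
  136x1 + 71x2 + 108x3 ≥ 119   (hiding power)
  x3 ≤ 2.9
  x2 ≤ 0.6
  x1, x2, x3 ≥ 0.
At the optimum only iron-oxide yellow is positive (chrome yellow, phthalo blue = 0). There the density contribution constraint is tight.
Solving gives x3 = 2.172.
Hence cost = 2.32·2.172 = €5.0390.

€5.04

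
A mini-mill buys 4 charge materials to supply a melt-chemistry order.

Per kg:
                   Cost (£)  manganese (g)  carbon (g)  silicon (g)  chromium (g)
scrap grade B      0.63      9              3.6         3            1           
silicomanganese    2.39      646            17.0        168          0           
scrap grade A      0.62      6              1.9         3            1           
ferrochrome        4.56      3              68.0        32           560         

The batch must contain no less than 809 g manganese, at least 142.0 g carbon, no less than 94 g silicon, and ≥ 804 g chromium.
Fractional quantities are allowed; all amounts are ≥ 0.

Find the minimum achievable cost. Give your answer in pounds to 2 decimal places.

Let x1 = kg of scrap grade B, x2 = kg of silicomanganese, x3 = kg of scrap grade A, x4 = kg of ferrochrome.
Minimize 0.63x1 + 2.39x2 + 0.62x3 + 4.56x4 subject to:
  9x1 + 646x2 + 6x3 + 3x4 ≥ 809   (manganese)
  3.6x1 + 17x2 + 1.9x3 + 68x4 ≥ 142   (carbon)
  3x1 + 168x2 + 3x3 + 32x4 ≥ 94   (silicon)
  1x1 + 1x3 + 560x4 ≥ 804   (chromium)
  x1, x2, x3, x4 ≥ 0.
The optimal basis is {silicomanganese, ferrochrome}; scrap grade B, scrap grade A drop out. The manganese and carbon requirements are met with equality.
That vertex is x2 = 1.244, x4 = 1.777.
Objective = 2.39·1.244 + 4.56·1.777 = 11.0763.

£11.08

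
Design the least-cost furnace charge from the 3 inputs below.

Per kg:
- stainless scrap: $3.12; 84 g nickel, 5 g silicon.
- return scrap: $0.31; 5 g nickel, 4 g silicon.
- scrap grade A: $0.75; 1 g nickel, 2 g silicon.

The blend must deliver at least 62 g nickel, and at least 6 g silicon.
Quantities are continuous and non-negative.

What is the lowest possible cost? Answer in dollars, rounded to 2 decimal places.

$2.38

Let x1 = kg of stainless scrap, x2 = kg of return scrap, x3 = kg of scrap grade A.
Minimise 3.12x1 + 0.31x2 + 0.75x3 subject to:
  84x1 + 5x2 + 1x3 ≥ 62   (nickel)
  5x1 + 4x2 + 2x3 ≥ 6   (silicon)
  x1, x2, x3 ≥ 0.
The optimal basis is {stainless scrap, return scrap}; scrap grade A drops out. There the nickel and silicon constraints are tight.
Optimal quantities: stainless scrap = 0.701 kg, return scrap = 0.6238 kg.
Objective = 3.12·0.701 + 0.31·0.6238 = 2.3805.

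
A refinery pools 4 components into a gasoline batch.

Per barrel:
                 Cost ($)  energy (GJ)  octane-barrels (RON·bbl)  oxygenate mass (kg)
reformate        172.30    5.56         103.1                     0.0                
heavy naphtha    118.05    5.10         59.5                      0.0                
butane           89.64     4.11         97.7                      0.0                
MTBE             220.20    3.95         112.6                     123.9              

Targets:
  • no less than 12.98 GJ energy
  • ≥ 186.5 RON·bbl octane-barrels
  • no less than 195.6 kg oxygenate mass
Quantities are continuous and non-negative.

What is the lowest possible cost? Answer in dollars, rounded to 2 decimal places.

$494.72

Let x1 = barrels of reformate, x2 = barrels of heavy naphtha, x3 = barrels of butane, x4 = barrels of MTBE.
Minimise 172.3x1 + 118.05x2 + 89.64x3 + 220.2x4 subject to:
  5.56x1 + 5.1x2 + 4.11x3 + 3.95x4 ≥ 12.98   (energy)
  103.1x1 + 59.5x2 + 97.7x3 + 112.6x4 ≥ 186.5   (octane-barrels)
  123.9x4 ≥ 195.6   (oxygenate mass)
  x1, x2, x3, x4 ≥ 0.
The minimum-cost mix takes nothing from reformate, heavy naphtha — only butane, MTBE. Binding constraints: energy and oxygenate mass.
That vertex is x3 = 1.6409, x4 = 1.5787.
Cost = 89.64·1.6409 + 220.2·1.5787 = 494.7200.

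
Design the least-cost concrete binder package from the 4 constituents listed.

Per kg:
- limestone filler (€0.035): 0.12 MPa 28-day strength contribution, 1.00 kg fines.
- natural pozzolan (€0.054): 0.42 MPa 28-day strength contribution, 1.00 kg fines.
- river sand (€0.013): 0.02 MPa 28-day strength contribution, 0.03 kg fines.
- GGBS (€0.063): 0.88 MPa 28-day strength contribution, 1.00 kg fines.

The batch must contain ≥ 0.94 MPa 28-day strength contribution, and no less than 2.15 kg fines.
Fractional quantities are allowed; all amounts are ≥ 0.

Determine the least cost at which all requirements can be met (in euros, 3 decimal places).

Let x1 = kg of limestone filler, x2 = kg of natural pozzolan, x3 = kg of river sand, x4 = kg of GGBS.
Minimize 0.035x1 + 0.054x2 + 0.013x3 + 0.063x4 s.t.:
  0.12x1 + 0.42x2 + 0.02x3 + 0.88x4 ≥ 0.94   (28-day strength contribution)
  1x1 + 1x2 + 0.03x3 + 1x4 ≥ 2.15   (fines)
  x1, x2, x3, x4 ≥ 0.
The minimum-cost mix takes nothing from natural pozzolan, river sand — only limestone filler, GGBS. There the 28-day strength contribution and fines constraints are tight.
Solving gives x1 = 1.253, x4 = 0.8974.
Objective = 0.035·1.253 + 0.063·0.8974 = 0.10039.

€0.100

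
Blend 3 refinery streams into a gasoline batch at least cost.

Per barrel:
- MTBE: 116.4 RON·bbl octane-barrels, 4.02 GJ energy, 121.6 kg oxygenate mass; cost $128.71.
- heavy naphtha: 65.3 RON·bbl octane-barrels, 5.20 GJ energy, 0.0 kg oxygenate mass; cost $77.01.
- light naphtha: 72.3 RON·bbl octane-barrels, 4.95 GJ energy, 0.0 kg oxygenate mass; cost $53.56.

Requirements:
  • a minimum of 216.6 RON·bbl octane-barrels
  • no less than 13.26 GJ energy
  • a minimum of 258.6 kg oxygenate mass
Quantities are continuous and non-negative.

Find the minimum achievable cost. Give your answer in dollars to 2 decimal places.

$324.69

Let x1 = barrels of MTBE, x2 = barrels of heavy naphtha, x3 = barrels of light naphtha.
Minimise 128.71x1 + 77.01x2 + 53.56x3 s.t.:
  116.4x1 + 65.3x2 + 72.3x3 ≥ 216.6   (octane-barrels)
  4.02x1 + 5.2x2 + 4.95x3 ≥ 13.26   (energy)
  121.6x1 ≥ 258.6   (oxygenate mass)
  x1, x2, x3 ≥ 0.
The cheapest feasible vertex uses only MTBE, light naphtha; heavy naphtha is not used. Binding constraints: energy and oxygenate mass.
Solving gives x1 = 2.1266, x3 = 0.95169.
Cost = 128.71·2.1266 + 53.56·0.95169 = 324.6872.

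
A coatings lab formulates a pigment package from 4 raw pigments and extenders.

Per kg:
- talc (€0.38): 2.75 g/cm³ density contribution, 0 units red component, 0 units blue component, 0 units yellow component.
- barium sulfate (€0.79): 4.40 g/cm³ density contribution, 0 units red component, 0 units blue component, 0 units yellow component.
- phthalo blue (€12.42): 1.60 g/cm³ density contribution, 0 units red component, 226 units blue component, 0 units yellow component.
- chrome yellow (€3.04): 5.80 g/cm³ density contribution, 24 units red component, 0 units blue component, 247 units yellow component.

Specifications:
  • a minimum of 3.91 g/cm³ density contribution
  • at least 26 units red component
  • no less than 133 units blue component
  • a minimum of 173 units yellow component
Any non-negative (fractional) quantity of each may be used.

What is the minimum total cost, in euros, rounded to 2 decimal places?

Let x1 = kg of talc, x2 = kg of barium sulfate, x3 = kg of phthalo blue, x4 = kg of chrome yellow.
min 0.38x1 + 0.79x2 + 12.42x3 + 3.04x4 subject to:
  2.75x1 + 4.4x2 + 1.6x3 + 5.8x4 ≥ 3.91   (density contribution)
  24x4 ≥ 26   (red component)
  226x3 ≥ 133   (blue component)
  247x4 ≥ 173   (yellow component)
  x1, x2, x3, x4 ≥ 0.
At the optimum only phthalo blue, chrome yellow are positive (talc, barium sulfate = 0). Binding constraints: red component and blue component.
That vertex is x3 = 0.5885, x4 = 1.083.
Cost = 12.42·0.5885 + 3.04·1.083 = 10.6015.

€10.60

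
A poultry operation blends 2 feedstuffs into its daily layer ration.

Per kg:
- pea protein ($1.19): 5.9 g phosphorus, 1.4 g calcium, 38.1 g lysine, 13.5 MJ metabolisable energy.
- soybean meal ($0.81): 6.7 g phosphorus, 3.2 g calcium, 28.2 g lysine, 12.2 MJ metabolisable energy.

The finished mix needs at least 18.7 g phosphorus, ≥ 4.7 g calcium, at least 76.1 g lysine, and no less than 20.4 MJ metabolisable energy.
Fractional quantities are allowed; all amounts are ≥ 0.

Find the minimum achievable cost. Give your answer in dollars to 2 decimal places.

Set it up as a linear program. Let x1 = kg of pea protein, x2 = kg of soybean meal.
Minimize 1.19x1 + 0.81x2 with:
  5.9x1 + 6.7x2 ≥ 18.7   (phosphorus)
  1.4x1 + 3.2x2 ≥ 4.7   (calcium)
  38.1x1 + 28.2x2 ≥ 76.1   (lysine)
  13.5x1 + 12.2x2 ≥ 20.4   (metabolisable energy)
  x1, x2 ≥ 0.
The minimum-cost mix takes nothing from pea protein — only soybean meal. There the phosphorus constraint is tight.
That vertex is x2 = 2.791.
Hence cost = 0.81·2.791 = $2.2607.

$2.26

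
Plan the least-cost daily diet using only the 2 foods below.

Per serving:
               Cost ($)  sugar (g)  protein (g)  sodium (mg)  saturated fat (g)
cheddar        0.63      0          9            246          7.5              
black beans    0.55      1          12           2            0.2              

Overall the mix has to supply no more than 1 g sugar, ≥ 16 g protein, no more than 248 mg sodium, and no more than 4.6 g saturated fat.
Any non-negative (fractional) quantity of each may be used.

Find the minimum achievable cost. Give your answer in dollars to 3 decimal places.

$0.830

Let x1 = servings of cheddar, x2 = servings of black beans.
Minimise 0.63x1 + 0.55x2 with:
  1x2 ≤ 1   (sugar)
  9x1 + 12x2 ≥ 16   (protein)
  246x1 + 2x2 ≤ 248   (sodium)
  7.5x1 + 0.2x2 ≤ 4.6   (saturated fat)
  x1, x2 ≥ 0.
Both inputs are positive at the optimum. There the sugar and protein constraints are tight.
So cheddar = 0.4444 servings, black beans = 1 serving.
Cost = 0.63·0.4444 + 0.55·1 = 0.82997.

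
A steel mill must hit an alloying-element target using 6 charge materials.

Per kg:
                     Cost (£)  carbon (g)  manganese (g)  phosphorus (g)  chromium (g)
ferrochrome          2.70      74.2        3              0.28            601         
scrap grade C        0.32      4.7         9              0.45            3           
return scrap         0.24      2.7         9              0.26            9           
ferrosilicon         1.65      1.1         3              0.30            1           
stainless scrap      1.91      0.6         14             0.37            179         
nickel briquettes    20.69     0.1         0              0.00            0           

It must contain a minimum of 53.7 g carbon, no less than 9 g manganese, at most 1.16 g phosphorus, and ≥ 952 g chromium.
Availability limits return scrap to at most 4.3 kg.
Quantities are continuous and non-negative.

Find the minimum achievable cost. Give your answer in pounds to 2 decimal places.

Treat it as an LP. Let x1 = kg of ferrochrome, x2 = kg of scrap grade C, x3 = kg of return scrap, x4 = kg of ferrosilicon, x5 = kg of stainless scrap, x6 = kg of nickel briquettes.
Minimise 2.7x1 + 0.32x2 + 0.24x3 + 1.65x4 + 1.91x5 + 20.69x6 s.t.:
  74.2x1 + 4.7x2 + 2.7x3 + 1.1x4 + 0.6x5 + 0.1x6 ≥ 53.7   (carbon)
  3x1 + 9x2 + 9x3 + 3x4 + 14x5 ≥ 9   (manganese)
  0.28x1 + 0.45x2 + 0.26x3 + 0.3x4 + 0.37x5 ≤ 1.16   (phosphorus)
  601x1 + 3x2 + 9x3 + 1x4 + 179x5 ≥ 952   (chromium)
  x3 ≤ 4.3
  x1, x2, x3, x4, x5, x6 ≥ 0.
The minimum-cost mix takes nothing from scrap grade C, ferrosilicon, stainless scrap, nickel briquettes — only ferrochrome, return scrap. There the manganese and chromium constraints are tight.
That vertex is x1 = 1.577, x3 = 0.4744.
Hence cost = 2.7·1.577 + 0.24·0.4744 = £4.3718.

£4.37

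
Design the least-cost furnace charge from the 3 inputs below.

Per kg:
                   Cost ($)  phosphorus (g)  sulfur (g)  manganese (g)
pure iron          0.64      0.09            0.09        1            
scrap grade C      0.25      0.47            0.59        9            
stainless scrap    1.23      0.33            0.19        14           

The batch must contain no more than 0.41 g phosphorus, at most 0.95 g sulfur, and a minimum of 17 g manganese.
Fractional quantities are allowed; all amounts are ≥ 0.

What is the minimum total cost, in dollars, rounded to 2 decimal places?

$1.47

Let x1 = kg of pure iron, x2 = kg of scrap grade C, x3 = kg of stainless scrap.
min 0.64x1 + 0.25x2 + 1.23x3 with:
  0.09x1 + 0.47x2 + 0.33x3 ≤ 0.41   (phosphorus)
  0.09x1 + 0.59x2 + 0.19x3 ≤ 0.95   (sulfur)
  1x1 + 9x2 + 14x3 ≥ 17   (manganese)
  x1, x2, x3 ≥ 0.
At the optimum only scrap grade C, stainless scrap are positive (pure iron = 0). There the phosphorus and manganese constraints are tight.
Solving gives x2 = 0.03601, x3 = 1.191.
Cost = 0.25·0.03601 + 1.23·1.191 = 1.4739.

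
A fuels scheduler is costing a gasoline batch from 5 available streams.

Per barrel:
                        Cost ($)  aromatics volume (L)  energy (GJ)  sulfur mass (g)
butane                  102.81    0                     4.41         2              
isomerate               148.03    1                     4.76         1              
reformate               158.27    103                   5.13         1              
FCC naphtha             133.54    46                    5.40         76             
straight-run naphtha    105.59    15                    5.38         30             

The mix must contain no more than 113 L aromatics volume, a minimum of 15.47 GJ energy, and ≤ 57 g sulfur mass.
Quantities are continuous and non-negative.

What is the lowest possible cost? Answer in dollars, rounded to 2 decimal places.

$324.68

Treat it as an LP. Let x1 = barrels of butane, x2 = barrels of isomerate, x3 = barrels of reformate, x4 = barrels of FCC naphtha, x5 = barrels of straight-run naphtha.
Minimize 102.81x1 + 148.03x2 + 158.27x3 + 133.54x4 + 105.59x5 s.t.:
  1x2 + 103x3 + 46x4 + 15x5 ≤ 113   (aromatics volume)
  4.41x1 + 4.76x2 + 5.13x3 + 5.4x4 + 5.38x5 ≥ 15.47   (energy)
  2x1 + 1x2 + 1x3 + 76x4 + 30x5 ≤ 57   (sulfur mass)
  x1, x2, x3, x4, x5 ≥ 0.
At the optimum only butane, straight-run naphtha are positive (isomerate, reformate, FCC naphtha = 0). The energy and sulfur mass requirements are met with equality.
Solving gives x1 = 1.295, x5 = 1.814.
Total cost: 102.81·1.295 + 105.59·1.814 = 324.6792.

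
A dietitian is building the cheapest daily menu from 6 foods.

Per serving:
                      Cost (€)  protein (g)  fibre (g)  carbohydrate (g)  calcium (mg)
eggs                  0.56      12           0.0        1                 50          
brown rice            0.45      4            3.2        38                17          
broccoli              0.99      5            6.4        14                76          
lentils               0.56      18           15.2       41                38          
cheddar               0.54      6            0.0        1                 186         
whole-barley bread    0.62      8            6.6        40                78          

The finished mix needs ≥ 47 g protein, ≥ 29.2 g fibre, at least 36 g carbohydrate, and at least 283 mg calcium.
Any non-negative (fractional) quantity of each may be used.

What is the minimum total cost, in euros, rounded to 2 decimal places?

€1.84

Treat it as an LP. Let x1 = servings of eggs, x2 = servings of brown rice, x3 = servings of broccoli, x4 = servings of lentils, x5 = servings of cheddar, x6 = servings of whole-barley bread.
Minimise 0.56x1 + 0.45x2 + 0.99x3 + 0.56x4 + 0.54x5 + 0.62x6 subject to:
  12x1 + 4x2 + 5x3 + 18x4 + 6x5 + 8x6 ≥ 47   (protein)
  3.2x2 + 6.4x3 + 15.2x4 + 6.6x6 ≥ 29.2   (fibre)
  1x1 + 38x2 + 14x3 + 41x4 + 1x5 + 40x6 ≥ 36   (carbohydrate)
  50x1 + 17x2 + 76x3 + 38x4 + 186x5 + 78x6 ≥ 283   (calcium)
  x1, x2, x3, x4, x5, x6 ≥ 0.
At the optimum only lentils, cheddar are positive (eggs, brown rice, broccoli, whole-barley bread = 0). Binding constraints: protein and calcium.
Optimal quantities: lentils = 2.258 servings, cheddar = 1.06 servings.
Objective = 0.56·2.258 + 0.54·1.06 = 1.8369.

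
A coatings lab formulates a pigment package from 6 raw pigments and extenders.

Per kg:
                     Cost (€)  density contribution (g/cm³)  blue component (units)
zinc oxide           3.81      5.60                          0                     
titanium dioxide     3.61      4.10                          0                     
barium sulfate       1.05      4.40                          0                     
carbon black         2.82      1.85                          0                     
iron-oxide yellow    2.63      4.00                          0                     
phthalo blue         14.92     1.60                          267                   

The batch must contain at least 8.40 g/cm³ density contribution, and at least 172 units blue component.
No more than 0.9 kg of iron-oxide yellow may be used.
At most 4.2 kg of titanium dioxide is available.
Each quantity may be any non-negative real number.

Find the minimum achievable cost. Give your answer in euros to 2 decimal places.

This is a linear program. Let x1 = kg of zinc oxide, x2 = kg of titanium dioxide, x3 = kg of barium sulfate, x4 = kg of carbon black, x5 = kg of iron-oxide yellow, x6 = kg of phthalo blue.
Minimize 3.81x1 + 3.61x2 + 1.05x3 + 2.82x4 + 2.63x5 + 14.92x6 s.t.:
  5.6x1 + 4.1x2 + 4.4x3 + 1.85x4 + 4x5 + 1.6x6 ≥ 8.4   (density contribution)
  267x6 ≥ 172   (blue component)
  x5 ≤ 0.9
  x2 ≤ 4.2
  x1, x2, x3, x4, x5, x6 ≥ 0.
The optimal basis is {barium sulfate, phthalo blue}; zinc oxide, titanium dioxide, carbon black, iron-oxide yellow drop out. The density contribution and blue component requirements are met with equality.
So barium sulfate = 1.675 kg, phthalo blue = 0.6442 kg.
Total cost: 1.05·1.675 + 14.92·0.6442 = 11.3702.

€11.37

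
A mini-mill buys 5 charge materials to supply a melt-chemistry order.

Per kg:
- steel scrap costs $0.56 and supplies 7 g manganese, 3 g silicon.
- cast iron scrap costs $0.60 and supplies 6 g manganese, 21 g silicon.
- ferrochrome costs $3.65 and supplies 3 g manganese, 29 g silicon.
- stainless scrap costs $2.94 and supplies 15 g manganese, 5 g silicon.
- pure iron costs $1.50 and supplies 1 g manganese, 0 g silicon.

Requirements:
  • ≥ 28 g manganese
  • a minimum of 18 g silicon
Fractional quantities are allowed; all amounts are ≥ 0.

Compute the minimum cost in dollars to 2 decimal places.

Let x1 = kg of steel scrap, x2 = kg of cast iron scrap, x3 = kg of ferrochrome, x4 = kg of stainless scrap, x5 = kg of pure iron.
Minimise 0.56x1 + 0.6x2 + 3.65x3 + 2.94x4 + 1.5x5 subject to:
  7x1 + 6x2 + 3x3 + 15x4 + 1x5 ≥ 28   (manganese)
  3x1 + 21x2 + 29x3 + 5x4 ≥ 18   (silicon)
  x1, x2, x3, x4, x5 ≥ 0.
The cheapest feasible vertex uses only steel scrap, cast iron scrap; ferrochrome, stainless scrap, pure iron are not used. There the manganese and silicon constraints are tight.
Optimal quantities: steel scrap = 3.721 kg, cast iron scrap = 0.3256 kg.
Hence cost = 0.56·3.721 + 0.6·0.3256 = $2.2791.

$2.28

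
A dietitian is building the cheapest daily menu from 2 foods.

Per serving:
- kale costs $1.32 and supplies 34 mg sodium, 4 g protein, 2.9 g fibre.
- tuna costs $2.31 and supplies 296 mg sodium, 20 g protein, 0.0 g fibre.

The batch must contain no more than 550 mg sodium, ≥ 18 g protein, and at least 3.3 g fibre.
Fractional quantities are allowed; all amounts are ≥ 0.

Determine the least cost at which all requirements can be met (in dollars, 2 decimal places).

$3.06

Set it up as a linear program. Let x1 = servings of kale, x2 = servings of tuna.
Minimize 1.32x1 + 2.31x2 subject to:
  34x1 + 296x2 ≤ 550   (sodium)
  4x1 + 20x2 ≥ 18   (protein)
  2.9x1 ≥ 3.3   (fibre)
  x1, x2 ≥ 0.
Both inputs are positive at the optimum. There the protein and fibre constraints are tight.
So kale = 1.138 servings, tuna = 0.6724 servings.
Total cost: 1.32·1.138 + 2.31·0.6724 = 3.0554.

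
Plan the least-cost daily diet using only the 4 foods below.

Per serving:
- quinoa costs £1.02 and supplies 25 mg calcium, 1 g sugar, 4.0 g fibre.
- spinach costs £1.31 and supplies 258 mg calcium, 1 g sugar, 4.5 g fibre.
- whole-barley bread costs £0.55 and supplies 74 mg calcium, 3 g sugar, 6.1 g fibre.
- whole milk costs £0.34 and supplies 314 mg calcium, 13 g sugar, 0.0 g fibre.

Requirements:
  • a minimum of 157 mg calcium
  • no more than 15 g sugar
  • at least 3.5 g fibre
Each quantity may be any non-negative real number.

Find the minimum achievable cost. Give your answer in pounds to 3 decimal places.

£0.440

Let x1 = servings of quinoa, x2 = servings of spinach, x3 = servings of whole-barley bread, x4 = servings of whole milk.
min 1.02x1 + 1.31x2 + 0.55x3 + 0.34x4 subject to:
  25x1 + 258x2 + 74x3 + 314x4 ≥ 157   (calcium)
  1x1 + 1x2 + 3x3 + 13x4 ≤ 15   (sugar)
  4x1 + 4.5x2 + 6.1x3 ≥ 3.5   (fibre)
  x1, x2, x3, x4 ≥ 0.
The minimum-cost mix takes nothing from quinoa, spinach — only whole-barley bread, whole milk. Binding constraints: calcium and fibre.
Optimal quantities: whole-barley bread = 0.5738 servings, whole milk = 0.3648 servings.
Objective = 0.55·0.5738 + 0.34·0.3648 = 0.43962.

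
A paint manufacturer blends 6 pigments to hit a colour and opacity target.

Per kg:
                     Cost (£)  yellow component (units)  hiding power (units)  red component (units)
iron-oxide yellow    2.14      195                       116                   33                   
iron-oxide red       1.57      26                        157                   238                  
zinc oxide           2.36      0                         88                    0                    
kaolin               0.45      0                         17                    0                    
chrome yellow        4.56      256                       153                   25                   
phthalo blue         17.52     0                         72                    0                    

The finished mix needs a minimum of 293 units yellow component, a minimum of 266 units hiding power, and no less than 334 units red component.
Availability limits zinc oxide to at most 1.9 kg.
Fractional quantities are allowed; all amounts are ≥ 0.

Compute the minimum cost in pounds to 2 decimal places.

£4.78

This is a linear program. Let x1 = kg of iron-oxide yellow, x2 = kg of iron-oxide red, x3 = kg of zinc oxide, x4 = kg of kaolin, x5 = kg of chrome yellow, x6 = kg of phthalo blue.
min 2.14x1 + 1.57x2 + 2.36x3 + 0.45x4 + 4.56x5 + 17.52x6 with:
  195x1 + 26x2 + 256x5 ≥ 293   (yellow component)
  116x1 + 157x2 + 88x3 + 17x4 + 153x5 + 72x6 ≥ 266   (hiding power)
  33x1 + 238x2 + 25x5 ≥ 334   (red component)
  x3 ≤ 1.9
  x1, x2, x3, x4, x5, x6 ≥ 0.
The cheapest feasible vertex uses only iron-oxide yellow, iron-oxide red; zinc oxide, kaolin, chrome yellow, phthalo blue are not used. Binding constraints: yellow component and red component.
Solving gives x1 = 1.34, x2 = 1.218.
Cost = 2.14·1.34 + 1.57·1.218 = 4.7799.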